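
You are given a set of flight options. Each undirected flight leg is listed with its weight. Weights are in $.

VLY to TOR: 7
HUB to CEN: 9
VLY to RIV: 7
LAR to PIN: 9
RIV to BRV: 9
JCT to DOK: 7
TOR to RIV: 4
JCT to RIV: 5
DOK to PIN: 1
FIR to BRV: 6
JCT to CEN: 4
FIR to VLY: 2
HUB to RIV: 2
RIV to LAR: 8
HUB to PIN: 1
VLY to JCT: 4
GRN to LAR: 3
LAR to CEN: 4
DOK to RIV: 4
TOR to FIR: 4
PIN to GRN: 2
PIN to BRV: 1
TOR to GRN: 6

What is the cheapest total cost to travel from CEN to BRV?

$10

Running Dijkstra from CEN:
CEN: 0
JCT: 4  (via CEN)
LAR: 4  (via CEN)
GRN: 7  (via LAR)
VLY: 8  (via JCT)
PIN: 9  (via GRN)
HUB: 9  (via CEN)
RIV: 9  (via JCT)
BRV: 10  (via PIN)
Shortest route: CEN → LAR → GRN → PIN → BRV = $10.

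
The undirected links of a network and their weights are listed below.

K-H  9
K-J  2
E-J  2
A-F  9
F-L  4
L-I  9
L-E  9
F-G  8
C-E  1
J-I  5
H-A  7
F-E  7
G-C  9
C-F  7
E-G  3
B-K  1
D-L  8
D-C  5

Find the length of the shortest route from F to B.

Candidate routes:
F → E → J → K → B: 7+2+2+1 = 12
F → C → E → J → K → B: 7+1+2+2+1 = 13
The minimum is 12 via F → E → J → K → B.

12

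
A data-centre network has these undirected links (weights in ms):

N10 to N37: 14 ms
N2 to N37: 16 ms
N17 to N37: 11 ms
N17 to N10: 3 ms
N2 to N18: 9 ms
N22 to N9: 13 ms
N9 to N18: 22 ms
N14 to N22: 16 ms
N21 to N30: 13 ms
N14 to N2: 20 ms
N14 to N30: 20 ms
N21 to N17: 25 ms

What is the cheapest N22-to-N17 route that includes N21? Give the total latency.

Shortest N22→N21: N22 → N14 → N30 → N21 = 49
Shortest N21→N17: N21 → N17 = 25
Total via N21: 49 + 25 = 74 ms.

74 ms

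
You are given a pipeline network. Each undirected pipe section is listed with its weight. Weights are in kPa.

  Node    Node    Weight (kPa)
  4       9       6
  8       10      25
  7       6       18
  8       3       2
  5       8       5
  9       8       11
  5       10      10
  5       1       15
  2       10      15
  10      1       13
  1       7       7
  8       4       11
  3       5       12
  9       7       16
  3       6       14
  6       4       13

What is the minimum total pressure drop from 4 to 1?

Compare a few routes:
4 - 6 - 7 - 1: 13+18+7 = 38
4 - 9 - 7 - 1: 6+16+7 = 29
4 - 9 - 8 - 5 - 1: 6+11+5+15 = 37
4 - 8 - 5 - 1: 11+5+15 = 31
Cheapest is 4 - 9 - 7 - 1 at 29 kPa.

29 kPa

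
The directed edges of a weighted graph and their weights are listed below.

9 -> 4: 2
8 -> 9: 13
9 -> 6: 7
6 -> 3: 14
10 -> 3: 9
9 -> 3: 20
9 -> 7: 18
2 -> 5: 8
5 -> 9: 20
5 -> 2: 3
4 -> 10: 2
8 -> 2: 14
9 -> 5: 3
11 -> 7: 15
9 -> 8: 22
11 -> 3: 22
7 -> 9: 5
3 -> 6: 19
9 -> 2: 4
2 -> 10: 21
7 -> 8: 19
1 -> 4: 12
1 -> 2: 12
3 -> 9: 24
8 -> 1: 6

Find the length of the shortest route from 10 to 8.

Compare a few routes:
10 - 3 - 9 - 8: 9+24+22 = 55
10 - 3 - 9 - 7 - 8: 9+24+18+19 = 70
The minimum is 55 via 10 - 3 - 9 - 8.

55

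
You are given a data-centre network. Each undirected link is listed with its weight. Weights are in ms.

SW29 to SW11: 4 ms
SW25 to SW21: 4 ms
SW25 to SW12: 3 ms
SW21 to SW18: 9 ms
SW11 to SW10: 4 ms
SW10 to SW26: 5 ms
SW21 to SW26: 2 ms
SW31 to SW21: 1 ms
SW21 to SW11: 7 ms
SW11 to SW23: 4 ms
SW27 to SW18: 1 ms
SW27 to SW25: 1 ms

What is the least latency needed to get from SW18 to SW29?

Shortest distances from SW18:
SW18: 0
SW27: 1  (via SW18)
SW25: 2  (via SW27)
SW12: 5  (via SW25)
SW21: 6  (via SW25)
SW31: 7  (via SW21)
SW26: 8  (via SW21)
SW11: 13  (via SW21)
SW10: 13  (via SW26)
SW23: 17  (via SW11)
SW29: 17  (via SW11)
Shortest route: SW18–SW27–SW25–SW21–SW11–SW29 = 17 ms.

17 ms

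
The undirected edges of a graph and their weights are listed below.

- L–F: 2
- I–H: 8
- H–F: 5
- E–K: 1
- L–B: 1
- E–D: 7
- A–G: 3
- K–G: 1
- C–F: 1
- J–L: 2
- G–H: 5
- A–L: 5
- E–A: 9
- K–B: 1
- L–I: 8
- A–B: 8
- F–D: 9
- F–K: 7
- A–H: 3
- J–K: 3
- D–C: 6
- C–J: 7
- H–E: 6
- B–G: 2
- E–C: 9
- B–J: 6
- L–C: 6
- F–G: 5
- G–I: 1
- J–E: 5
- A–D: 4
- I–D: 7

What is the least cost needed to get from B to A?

5

Running Dijkstra from B:
B: 0
K: 1  (via B)
L: 1  (via B)
E: 2  (via K)
G: 2  (via B)
F: 3  (via L)
I: 3  (via G)
J: 3  (via L)
C: 4  (via F)
A: 5  (via G)
Shortest route: B → G → A = 5.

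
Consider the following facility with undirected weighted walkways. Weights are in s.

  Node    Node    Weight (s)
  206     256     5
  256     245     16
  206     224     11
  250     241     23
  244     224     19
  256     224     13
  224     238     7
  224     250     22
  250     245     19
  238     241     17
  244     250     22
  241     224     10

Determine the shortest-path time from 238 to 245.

36 s

Shortest distances from 238:
238: 0
224: 7  (via 238)
241: 17  (via 238)
206: 18  (via 224)
256: 20  (via 224)
244: 26  (via 224)
250: 29  (via 224)
245: 36  (via 256)
Shortest route: 238–224–256–245 = 36 s.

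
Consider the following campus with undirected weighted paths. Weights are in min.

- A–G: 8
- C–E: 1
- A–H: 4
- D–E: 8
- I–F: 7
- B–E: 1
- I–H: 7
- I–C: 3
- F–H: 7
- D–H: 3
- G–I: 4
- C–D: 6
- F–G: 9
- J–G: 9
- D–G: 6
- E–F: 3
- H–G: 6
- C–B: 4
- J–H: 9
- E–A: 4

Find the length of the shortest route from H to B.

Candidate routes:
H - A - E - B: 4+4+1 = 9
H - F - E - B: 7+3+1 = 11
H - D - C - E - B: 3+6+1+1 = 11
The minimum is 9 min via H - A - E - B.

9 min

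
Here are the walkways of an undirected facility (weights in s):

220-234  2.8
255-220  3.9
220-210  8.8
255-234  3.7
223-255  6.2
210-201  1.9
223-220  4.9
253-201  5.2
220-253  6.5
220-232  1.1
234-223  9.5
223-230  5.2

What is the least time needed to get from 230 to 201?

Compare a few routes:
230 → 223 → 255 → 220 → 210 → 201: 5.2+6.2+3.9+8.8+1.9 = 26
230 → 223 → 220 → 210 → 201: 5.2+4.9+8.8+1.9 = 20.8
230 → 223 → 255 → 220 → 253 → 201: 5.2+6.2+3.9+6.5+5.2 = 27
230 → 223 → 220 → 253 → 201: 5.2+4.9+6.5+5.2 = 21.8
The minimum is 20.8 s via 230 → 223 → 220 → 210 → 201.

20.8 s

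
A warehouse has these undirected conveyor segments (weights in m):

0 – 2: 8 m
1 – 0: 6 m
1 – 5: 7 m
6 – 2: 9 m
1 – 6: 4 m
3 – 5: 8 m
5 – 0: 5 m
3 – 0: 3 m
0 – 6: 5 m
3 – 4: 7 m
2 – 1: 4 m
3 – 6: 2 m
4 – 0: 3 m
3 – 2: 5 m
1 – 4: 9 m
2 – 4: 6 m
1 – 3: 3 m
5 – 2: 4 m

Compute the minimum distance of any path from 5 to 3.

Settle nodes by increasing distance from 5:
5: 0
2: 4  (via 5)
0: 5  (via 5)
1: 7  (via 5)
3: 8  (via 5)
Shortest route: 5 → 3 = 8 m.

8 m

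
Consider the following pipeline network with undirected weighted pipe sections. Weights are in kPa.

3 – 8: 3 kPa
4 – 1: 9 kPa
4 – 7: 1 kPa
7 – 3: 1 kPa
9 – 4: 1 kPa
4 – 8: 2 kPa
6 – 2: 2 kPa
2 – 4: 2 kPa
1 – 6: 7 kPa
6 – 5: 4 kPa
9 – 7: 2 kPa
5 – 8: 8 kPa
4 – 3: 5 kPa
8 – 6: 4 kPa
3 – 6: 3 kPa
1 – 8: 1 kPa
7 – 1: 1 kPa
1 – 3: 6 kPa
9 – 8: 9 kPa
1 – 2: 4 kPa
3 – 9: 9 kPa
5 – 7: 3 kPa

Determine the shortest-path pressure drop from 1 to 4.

Settle nodes by increasing distance from 1:
1: 0
7: 1  (via 1)
8: 1  (via 1)
3: 2  (via 7)
4: 2  (via 7)
Shortest route: 1 → 7 → 4 = 2 kPa.

2 kPa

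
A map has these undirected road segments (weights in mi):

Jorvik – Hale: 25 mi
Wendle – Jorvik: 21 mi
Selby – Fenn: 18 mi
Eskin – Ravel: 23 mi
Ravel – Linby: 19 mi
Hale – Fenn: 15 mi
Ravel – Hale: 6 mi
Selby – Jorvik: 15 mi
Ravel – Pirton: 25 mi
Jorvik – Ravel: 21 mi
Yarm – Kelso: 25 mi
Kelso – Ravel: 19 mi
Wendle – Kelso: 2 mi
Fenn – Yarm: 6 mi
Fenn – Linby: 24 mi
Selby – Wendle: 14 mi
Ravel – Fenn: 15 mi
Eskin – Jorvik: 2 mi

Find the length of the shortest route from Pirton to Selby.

Settle nodes by increasing distance from Pirton:
Pirton: 0
Ravel: 25  (via Pirton)
Hale: 31  (via Ravel)
Fenn: 40  (via Ravel)
Linby: 44  (via Ravel)
Kelso: 44  (via Ravel)
Yarm: 46  (via Fenn)
Wendle: 46  (via Kelso)
Jorvik: 46  (via Ravel)
Eskin: 48  (via Ravel)
Selby: 58  (via Fenn)
Shortest route: Pirton → Ravel → Fenn → Selby = 58 mi.

58 mi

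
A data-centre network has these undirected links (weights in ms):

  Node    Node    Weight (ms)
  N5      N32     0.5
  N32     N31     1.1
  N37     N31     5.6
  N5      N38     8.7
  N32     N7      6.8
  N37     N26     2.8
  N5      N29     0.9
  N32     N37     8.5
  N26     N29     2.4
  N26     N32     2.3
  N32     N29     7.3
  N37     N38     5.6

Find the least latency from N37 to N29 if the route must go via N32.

6.5 ms

Best N37 to N32: N37–N26–N32 costing 5.1
Shortest N32→N29: N32–N5–N29 = 1.4
Total via N32: 5.1 + 1.4 = 6.5 ms.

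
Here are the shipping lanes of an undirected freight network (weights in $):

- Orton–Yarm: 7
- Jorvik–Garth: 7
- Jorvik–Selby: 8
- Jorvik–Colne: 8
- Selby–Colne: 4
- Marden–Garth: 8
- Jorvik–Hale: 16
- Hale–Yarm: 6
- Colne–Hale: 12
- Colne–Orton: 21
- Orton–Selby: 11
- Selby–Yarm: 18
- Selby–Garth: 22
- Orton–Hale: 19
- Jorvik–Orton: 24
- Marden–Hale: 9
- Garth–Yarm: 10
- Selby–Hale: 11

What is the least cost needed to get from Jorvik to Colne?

$8

Settle nodes by increasing distance from Jorvik:
Jorvik: 0
Garth: 7  (via Jorvik)
Selby: 8  (via Jorvik)
Colne: 8  (via Jorvik)
Shortest route: Jorvik → Colne = $8.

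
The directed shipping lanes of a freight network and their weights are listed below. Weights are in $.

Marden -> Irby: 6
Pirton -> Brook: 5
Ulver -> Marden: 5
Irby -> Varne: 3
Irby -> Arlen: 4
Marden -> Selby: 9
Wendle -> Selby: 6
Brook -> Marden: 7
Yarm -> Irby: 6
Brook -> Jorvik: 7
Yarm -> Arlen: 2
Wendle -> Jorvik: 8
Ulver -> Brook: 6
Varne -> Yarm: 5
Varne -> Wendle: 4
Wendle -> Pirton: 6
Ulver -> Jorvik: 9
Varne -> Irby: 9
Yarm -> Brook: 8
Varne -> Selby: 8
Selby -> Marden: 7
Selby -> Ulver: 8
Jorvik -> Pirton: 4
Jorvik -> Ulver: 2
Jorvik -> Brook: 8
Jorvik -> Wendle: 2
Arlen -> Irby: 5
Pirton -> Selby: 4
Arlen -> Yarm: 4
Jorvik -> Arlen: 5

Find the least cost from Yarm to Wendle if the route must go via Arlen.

$14

Best Yarm to Arlen: Yarm → Arlen costing 2
Shortest Arlen→Wendle: Arlen → Irby → Varne → Wendle = 12
Total via Arlen: 2 + 12 = $14.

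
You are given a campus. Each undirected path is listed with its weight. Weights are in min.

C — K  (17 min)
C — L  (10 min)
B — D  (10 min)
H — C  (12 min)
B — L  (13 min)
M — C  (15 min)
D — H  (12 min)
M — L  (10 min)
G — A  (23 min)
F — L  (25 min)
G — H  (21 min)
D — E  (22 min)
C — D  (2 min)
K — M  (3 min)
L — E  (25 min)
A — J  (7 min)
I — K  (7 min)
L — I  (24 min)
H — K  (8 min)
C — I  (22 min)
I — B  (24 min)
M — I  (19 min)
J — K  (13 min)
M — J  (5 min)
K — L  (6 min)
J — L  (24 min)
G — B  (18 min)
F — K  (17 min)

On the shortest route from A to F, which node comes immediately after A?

J

Enumerating some paths:
A → J → K → F: 7+13+17 = 37
A → J → M → L → K → F: 7+5+10+6+17 = 45
A → J → M → K → F: 7+5+3+17 = 32
The minimum is 32 min via A → J → M → K → F.
So from A the first move is to J.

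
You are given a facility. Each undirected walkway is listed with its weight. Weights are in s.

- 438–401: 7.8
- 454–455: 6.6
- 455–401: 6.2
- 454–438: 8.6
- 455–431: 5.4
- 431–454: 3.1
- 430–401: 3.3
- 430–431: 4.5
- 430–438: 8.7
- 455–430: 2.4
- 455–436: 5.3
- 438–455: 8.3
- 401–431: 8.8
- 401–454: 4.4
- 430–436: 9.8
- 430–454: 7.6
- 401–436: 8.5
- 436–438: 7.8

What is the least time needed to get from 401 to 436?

8.5 s

Shortest distances from 401:
401: 0
430: 3.3  (via 401)
454: 4.4  (via 401)
455: 5.7  (via 430)
431: 7.5  (via 454)
438: 7.8  (via 401)
436: 8.5  (via 401)
Shortest route: 401 → 436 = 8.5 s.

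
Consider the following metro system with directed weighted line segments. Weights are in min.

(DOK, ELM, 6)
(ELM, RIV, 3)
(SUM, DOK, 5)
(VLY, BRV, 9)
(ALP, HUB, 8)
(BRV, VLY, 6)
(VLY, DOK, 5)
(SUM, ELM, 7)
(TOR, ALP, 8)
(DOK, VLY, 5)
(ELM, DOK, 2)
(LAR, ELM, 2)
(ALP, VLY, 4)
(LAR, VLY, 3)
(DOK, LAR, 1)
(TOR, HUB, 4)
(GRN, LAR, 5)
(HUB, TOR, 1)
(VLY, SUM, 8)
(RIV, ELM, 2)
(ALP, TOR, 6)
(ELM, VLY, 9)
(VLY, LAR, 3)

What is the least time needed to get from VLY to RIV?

Settle nodes by increasing distance from VLY:
VLY: 0
LAR: 3  (via VLY)
DOK: 5  (via VLY)
ELM: 5  (via LAR)
RIV: 8  (via ELM)
Shortest route: VLY–LAR–ELM–RIV = 8 min.

8 min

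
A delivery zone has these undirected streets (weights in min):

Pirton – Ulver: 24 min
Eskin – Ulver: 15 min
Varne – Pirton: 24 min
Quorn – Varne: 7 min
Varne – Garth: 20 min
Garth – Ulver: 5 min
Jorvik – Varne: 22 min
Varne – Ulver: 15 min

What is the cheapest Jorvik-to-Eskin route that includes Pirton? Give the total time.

85 min

Best Jorvik to Pirton: Jorvik → Varne → Pirton costing 46
Best Pirton to Eskin: Pirton → Ulver → Eskin costing 39
Total via Pirton: 46 + 39 = 85 min.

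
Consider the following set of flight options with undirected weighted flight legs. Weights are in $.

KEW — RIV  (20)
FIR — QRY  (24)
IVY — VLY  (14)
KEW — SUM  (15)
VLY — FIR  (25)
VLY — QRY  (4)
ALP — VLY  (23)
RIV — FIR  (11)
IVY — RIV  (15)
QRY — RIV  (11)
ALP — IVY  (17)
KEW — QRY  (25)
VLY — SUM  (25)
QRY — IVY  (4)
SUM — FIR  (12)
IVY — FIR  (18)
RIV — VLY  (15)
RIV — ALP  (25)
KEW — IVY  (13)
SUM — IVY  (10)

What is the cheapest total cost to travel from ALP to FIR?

$35

Shortest distances from ALP:
ALP: 0
IVY: 17  (via ALP)
QRY: 21  (via IVY)
VLY: 23  (via ALP)
RIV: 25  (via ALP)
SUM: 27  (via IVY)
KEW: 30  (via IVY)
FIR: 35  (via IVY)
Shortest route: ALP–IVY–FIR = $35.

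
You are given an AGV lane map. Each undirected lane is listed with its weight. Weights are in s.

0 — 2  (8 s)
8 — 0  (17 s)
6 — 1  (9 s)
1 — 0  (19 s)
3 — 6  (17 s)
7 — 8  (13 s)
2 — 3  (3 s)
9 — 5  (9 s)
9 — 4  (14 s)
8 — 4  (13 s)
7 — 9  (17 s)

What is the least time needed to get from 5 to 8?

36 s

Compare a few routes:
5–9–7–8: 9+17+13 = 39
5–9–4–8: 9+14+13 = 36
Cheapest is 5–9–4–8 at 36 s.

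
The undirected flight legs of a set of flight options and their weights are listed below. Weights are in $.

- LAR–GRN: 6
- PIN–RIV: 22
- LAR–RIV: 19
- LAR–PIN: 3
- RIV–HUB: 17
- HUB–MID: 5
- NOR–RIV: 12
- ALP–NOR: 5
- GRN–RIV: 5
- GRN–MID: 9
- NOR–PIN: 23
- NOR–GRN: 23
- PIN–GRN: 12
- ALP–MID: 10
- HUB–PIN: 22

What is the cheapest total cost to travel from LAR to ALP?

$25

Settle nodes by increasing distance from LAR:
LAR: 0
PIN: 3  (via LAR)
GRN: 6  (via LAR)
RIV: 11  (via GRN)
MID: 15  (via GRN)
HUB: 20  (via MID)
NOR: 23  (via RIV)
ALP: 25  (via MID)
Shortest route: LAR–GRN–MID–ALP = $25.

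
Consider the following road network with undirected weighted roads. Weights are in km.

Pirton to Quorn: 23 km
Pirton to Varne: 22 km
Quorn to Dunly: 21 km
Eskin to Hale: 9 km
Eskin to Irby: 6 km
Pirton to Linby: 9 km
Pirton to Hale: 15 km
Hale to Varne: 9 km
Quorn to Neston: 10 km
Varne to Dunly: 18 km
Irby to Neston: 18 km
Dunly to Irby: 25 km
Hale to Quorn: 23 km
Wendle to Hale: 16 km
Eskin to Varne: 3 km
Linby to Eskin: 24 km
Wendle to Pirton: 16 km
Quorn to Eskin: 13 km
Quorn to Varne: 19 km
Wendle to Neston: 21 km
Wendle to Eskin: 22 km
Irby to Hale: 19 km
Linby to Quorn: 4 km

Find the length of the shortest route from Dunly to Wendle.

43 km

Settle nodes by increasing distance from Dunly:
Dunly: 0
Varne: 18  (via Dunly)
Eskin: 21  (via Varne)
Quorn: 21  (via Dunly)
Linby: 25  (via Quorn)
Irby: 25  (via Dunly)
Hale: 27  (via Varne)
Neston: 31  (via Quorn)
Pirton: 34  (via Linby)
Wendle: 43  (via Eskin)
Shortest route: Dunly–Varne–Eskin–Wendle = 43 km.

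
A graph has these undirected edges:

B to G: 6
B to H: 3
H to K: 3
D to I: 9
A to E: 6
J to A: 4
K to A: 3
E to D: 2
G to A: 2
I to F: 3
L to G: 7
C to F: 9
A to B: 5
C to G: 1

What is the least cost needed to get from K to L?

Shortest distances from K:
K: 0
A: 3  (via K)
H: 3  (via K)
G: 5  (via A)
B: 6  (via H)
C: 6  (via G)
J: 7  (via A)
E: 9  (via A)
D: 11  (via E)
L: 12  (via G)
Shortest route: K–A–G–L = 12.

12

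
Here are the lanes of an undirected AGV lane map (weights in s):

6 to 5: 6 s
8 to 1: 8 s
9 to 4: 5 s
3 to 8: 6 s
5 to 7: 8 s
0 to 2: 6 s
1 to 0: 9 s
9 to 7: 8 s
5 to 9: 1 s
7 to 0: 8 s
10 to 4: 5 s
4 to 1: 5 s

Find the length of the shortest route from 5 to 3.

Candidate routes:
5 → 7 → 9 → 4 → 1 → 8 → 3: 8+8+5+5+8+6 = 40
5 → 9 → 4 → 1 → 8 → 3: 1+5+5+8+6 = 25
5 → 7 → 0 → 1 → 8 → 3: 8+8+9+8+6 = 39
5 → 9 → 7 → 0 → 1 → 8 → 3: 1+8+8+9+8+6 = 40
The minimum is 25 s via 5 → 9 → 4 → 1 → 8 → 3.

25 s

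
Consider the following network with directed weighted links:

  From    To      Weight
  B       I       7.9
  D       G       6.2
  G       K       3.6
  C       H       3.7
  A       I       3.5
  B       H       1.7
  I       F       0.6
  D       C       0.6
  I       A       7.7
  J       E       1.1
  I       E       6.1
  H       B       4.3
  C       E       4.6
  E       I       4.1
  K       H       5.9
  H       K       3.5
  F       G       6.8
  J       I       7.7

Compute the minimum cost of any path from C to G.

16.1

Compare a few routes:
C–H–B–I–F–G: 3.7+4.3+7.9+0.6+6.8 = 23.3
C–E–I–F–G: 4.6+4.1+0.6+6.8 = 16.1
Cheapest is C–E–I–F–G at 16.1.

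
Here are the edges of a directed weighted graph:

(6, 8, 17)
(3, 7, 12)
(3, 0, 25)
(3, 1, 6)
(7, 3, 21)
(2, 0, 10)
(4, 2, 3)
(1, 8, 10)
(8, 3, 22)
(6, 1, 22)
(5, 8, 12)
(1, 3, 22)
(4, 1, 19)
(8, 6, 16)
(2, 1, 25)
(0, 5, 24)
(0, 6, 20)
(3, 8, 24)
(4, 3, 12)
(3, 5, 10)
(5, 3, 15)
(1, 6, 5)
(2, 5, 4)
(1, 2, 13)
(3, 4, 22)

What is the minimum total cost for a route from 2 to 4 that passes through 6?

91

Best 2 to 6: 2–0–6 costing 30
Shortest 6→4: 6–8–3–4 = 61
Total via 6: 30 + 61 = 91.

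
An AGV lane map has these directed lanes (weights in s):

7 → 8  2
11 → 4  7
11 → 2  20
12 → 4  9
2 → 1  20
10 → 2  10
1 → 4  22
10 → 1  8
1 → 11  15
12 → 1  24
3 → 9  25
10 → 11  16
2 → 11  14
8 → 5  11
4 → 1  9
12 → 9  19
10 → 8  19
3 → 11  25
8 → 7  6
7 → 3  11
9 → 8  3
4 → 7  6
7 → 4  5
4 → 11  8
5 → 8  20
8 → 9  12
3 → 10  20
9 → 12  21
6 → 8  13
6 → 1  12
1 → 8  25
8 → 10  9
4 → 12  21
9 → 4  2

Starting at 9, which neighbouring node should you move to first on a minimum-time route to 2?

8

Candidate routes:
9 - 8 - 7 - 4 - 11 - 2: 3+6+5+8+20 = 42
9 - 4 - 7 - 8 - 10 - 2: 2+6+2+9+10 = 29
9 - 4 - 11 - 2: 2+8+20 = 30
9 - 8 - 10 - 2: 3+9+10 = 22
The minimum is 22 s via 9 - 8 - 10 - 2.
So from 9 the first move is to 8.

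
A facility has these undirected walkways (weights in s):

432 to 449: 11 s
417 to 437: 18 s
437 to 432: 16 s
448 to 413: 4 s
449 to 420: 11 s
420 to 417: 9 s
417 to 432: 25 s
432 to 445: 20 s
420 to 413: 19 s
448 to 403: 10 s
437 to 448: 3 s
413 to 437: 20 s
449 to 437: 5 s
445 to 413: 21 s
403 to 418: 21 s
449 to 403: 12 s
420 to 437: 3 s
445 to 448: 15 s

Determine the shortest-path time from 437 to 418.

Candidate routes:
437–449–403–418: 5+12+21 = 38
437–420–449–403–418: 3+11+12+21 = 47
437–448–403–418: 3+10+21 = 34
Cheapest is 437–448–403–418 at 34 s.

34 s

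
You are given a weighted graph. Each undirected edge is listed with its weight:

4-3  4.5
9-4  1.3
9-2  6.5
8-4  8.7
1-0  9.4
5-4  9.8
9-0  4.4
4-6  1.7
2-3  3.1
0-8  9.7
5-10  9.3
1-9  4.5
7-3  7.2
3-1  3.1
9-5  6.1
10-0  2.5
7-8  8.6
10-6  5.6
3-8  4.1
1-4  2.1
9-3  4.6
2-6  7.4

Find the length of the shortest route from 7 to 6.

13.4

Candidate routes:
7 → 3 → 1 → 4 → 6: 7.2+3.1+2.1+1.7 = 14.1
7 → 3 → 4 → 6: 7.2+4.5+1.7 = 13.4
The minimum is 13.4 via 7 → 3 → 4 → 6.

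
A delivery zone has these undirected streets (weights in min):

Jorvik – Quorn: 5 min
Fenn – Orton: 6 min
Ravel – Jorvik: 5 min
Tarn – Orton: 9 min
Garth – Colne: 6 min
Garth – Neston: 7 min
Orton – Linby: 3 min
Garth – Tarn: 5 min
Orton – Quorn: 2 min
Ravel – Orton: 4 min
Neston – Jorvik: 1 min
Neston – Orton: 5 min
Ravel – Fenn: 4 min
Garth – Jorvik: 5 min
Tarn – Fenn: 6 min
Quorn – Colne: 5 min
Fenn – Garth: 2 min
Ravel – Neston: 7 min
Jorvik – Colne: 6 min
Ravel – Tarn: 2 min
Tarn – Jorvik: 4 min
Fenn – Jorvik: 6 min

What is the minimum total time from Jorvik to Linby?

Running Dijkstra from Jorvik:
Jorvik: 0
Neston: 1  (via Jorvik)
Tarn: 4  (via Jorvik)
Ravel: 5  (via Jorvik)
Garth: 5  (via Jorvik)
Quorn: 5  (via Jorvik)
Orton: 6  (via Neston)
Fenn: 6  (via Jorvik)
Colne: 6  (via Jorvik)
Linby: 9  (via Orton)
Shortest route: Jorvik–Neston–Orton–Linby = 9 min.

9 min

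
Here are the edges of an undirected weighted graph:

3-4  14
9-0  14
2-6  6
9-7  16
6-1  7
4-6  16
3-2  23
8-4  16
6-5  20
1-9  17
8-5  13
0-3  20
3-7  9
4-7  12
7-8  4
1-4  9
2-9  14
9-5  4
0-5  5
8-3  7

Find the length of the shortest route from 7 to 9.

16

Shortest distances from 7:
7: 0
8: 4  (via 7)
3: 9  (via 7)
4: 12  (via 7)
9: 16  (via 7)
Shortest route: 7–9 = 16.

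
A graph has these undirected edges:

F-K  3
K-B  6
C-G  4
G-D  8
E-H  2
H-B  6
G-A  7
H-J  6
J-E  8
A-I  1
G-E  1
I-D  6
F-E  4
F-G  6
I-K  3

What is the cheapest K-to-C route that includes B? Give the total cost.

19

Best K to B: K–B costing 6
Best B to C: B–H–E–G–C costing 13
Total via B: 6 + 13 = 19.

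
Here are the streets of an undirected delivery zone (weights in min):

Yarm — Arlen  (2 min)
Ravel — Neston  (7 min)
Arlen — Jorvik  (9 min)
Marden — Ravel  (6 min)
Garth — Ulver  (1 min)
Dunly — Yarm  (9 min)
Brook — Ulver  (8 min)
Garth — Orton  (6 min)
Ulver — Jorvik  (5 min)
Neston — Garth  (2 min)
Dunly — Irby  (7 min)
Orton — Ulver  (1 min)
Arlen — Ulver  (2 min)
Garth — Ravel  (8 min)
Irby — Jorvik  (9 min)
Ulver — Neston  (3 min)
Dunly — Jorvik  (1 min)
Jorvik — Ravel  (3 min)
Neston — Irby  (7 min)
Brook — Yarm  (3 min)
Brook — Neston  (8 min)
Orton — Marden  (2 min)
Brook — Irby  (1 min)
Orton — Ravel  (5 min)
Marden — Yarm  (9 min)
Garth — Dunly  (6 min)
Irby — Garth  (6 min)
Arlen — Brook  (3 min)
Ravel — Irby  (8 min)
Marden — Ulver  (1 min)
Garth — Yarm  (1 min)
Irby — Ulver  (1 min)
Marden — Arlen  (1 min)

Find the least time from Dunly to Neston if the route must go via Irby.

Shortest Dunly→Irby: Dunly–Irby = 7
Best Irby to Neston: Irby–Ulver–Neston costing 4
Total via Irby: 7 + 4 = 11 min.

11 min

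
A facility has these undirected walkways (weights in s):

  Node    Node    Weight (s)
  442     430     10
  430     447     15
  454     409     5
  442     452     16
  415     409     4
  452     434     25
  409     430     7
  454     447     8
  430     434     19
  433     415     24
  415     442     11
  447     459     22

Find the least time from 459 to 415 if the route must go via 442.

58 s

Best 459 to 442: 459 → 447 → 430 → 442 costing 47
Best 442 to 415: 442 → 415 costing 11
Total via 442: 47 + 11 = 58 s.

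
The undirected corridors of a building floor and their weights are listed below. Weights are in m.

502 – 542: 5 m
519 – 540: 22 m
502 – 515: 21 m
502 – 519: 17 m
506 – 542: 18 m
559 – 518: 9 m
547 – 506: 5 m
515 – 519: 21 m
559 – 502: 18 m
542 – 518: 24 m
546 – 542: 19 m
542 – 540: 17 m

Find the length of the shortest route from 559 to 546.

Enumerating some paths:
559 → 502 → 542 → 546: 18+5+19 = 42
559 → 518 → 542 → 546: 9+24+19 = 52
The minimum is 42 m via 559 → 502 → 542 → 546.

42 m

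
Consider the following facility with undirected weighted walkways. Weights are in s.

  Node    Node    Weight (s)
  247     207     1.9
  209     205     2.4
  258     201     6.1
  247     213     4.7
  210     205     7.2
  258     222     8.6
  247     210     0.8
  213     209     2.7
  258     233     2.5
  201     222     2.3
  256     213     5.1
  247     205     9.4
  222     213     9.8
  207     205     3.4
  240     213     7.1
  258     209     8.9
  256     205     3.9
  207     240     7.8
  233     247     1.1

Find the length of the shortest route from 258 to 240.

Candidate routes:
258 → 233 → 247 → 213 → 240: 2.5+1.1+4.7+7.1 = 15.4
258 → 233 → 247 → 207 → 240: 2.5+1.1+1.9+7.8 = 13.3
258 → 209 → 213 → 240: 8.9+2.7+7.1 = 18.7
258 → 233 → 247 → 207 → 205 → 209 → 213 → 240: 2.5+1.1+1.9+3.4+2.4+2.7+7.1 = 21.1
The minimum is 13.3 s via 258 → 233 → 247 → 207 → 240.

13.3 s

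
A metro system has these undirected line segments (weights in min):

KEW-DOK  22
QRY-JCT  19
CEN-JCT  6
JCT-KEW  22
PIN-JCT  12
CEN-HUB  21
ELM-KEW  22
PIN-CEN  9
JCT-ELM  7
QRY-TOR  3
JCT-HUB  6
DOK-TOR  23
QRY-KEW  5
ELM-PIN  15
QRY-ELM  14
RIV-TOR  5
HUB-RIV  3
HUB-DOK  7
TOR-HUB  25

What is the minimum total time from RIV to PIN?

21 min

Shortest distances from RIV:
RIV: 0
HUB: 3  (via RIV)
TOR: 5  (via RIV)
QRY: 8  (via TOR)
JCT: 9  (via HUB)
DOK: 10  (via HUB)
KEW: 13  (via QRY)
CEN: 15  (via JCT)
ELM: 16  (via JCT)
PIN: 21  (via JCT)
Shortest route: RIV–HUB–JCT–PIN = 21 min.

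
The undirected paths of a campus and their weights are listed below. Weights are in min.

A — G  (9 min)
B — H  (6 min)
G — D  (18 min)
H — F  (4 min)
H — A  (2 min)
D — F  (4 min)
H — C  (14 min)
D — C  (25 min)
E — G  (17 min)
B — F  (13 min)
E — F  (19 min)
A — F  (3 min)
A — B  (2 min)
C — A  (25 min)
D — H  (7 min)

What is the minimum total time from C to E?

Settle nodes by increasing distance from C:
C: 0
H: 14  (via C)
A: 16  (via H)
B: 18  (via A)
F: 18  (via H)
D: 21  (via H)
G: 25  (via A)
E: 37  (via F)
Shortest route: C → H → F → E = 37 min.

37 min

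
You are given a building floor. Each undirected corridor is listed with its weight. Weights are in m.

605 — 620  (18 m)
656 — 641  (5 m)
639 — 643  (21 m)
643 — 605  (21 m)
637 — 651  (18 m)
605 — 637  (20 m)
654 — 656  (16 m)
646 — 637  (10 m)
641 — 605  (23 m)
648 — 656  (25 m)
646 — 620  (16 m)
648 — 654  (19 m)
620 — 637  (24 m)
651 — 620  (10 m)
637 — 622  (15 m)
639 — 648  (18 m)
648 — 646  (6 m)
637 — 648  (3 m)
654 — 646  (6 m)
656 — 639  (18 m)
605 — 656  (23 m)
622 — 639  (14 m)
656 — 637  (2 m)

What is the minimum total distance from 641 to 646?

16 m

Enumerating some paths:
641–656–637–648–646: 5+2+3+6 = 16
641–656–637–646: 5+2+10 = 17
Cheapest is 641–656–637–648–646 at 16 m.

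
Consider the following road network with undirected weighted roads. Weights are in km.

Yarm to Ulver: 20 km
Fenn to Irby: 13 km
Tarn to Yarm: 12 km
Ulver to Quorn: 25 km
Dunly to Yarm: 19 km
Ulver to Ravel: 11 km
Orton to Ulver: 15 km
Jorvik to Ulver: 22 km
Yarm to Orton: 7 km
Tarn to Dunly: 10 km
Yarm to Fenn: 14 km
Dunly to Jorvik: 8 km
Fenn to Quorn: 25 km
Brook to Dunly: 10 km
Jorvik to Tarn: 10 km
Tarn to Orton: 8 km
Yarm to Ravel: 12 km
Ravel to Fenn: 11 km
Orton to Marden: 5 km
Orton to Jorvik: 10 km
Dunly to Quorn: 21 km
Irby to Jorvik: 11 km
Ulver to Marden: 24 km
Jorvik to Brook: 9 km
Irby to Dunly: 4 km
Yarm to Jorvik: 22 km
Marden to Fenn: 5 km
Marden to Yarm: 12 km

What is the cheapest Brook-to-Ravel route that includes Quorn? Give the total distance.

67 km

Shortest Brook→Quorn: Brook → Dunly → Quorn = 31
Best Quorn to Ravel: Quorn → Fenn → Ravel costing 36
Total via Quorn: 31 + 36 = 67 km.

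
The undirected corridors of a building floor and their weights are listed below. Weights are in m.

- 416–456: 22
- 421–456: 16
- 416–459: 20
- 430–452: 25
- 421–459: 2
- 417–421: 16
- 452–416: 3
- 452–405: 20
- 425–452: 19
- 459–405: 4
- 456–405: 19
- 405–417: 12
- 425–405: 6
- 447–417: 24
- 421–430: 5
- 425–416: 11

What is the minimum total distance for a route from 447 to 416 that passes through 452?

Best 447 to 452: 447 → 417 → 405 → 452 costing 56
Best 452 to 416: 452 → 416 costing 3
Total via 452: 56 + 3 = 59 m.

59 m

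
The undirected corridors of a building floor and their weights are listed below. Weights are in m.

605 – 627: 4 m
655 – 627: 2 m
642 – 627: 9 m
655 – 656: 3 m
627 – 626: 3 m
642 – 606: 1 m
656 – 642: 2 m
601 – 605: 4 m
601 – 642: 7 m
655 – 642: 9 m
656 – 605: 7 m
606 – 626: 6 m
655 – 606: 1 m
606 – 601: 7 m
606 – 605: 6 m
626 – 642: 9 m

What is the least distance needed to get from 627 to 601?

8 m

Candidate routes:
627–655–606–605–601: 2+1+6+4 = 13
627–605–601: 4+4 = 8
627–655–606–601: 2+1+7 = 10
627–655–606–642–601: 2+1+1+7 = 11
The minimum is 8 m via 627–605–601.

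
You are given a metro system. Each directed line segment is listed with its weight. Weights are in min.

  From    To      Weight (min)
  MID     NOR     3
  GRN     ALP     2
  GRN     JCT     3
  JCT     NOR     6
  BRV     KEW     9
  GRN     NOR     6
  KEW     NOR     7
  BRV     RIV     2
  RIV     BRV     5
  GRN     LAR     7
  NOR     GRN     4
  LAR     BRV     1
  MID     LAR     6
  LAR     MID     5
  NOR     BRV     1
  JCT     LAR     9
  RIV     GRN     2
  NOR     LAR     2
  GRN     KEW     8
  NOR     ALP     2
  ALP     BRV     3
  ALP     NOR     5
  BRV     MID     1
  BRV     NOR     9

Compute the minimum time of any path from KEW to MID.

9 min

Running Dijkstra from KEW:
KEW: 0
NOR: 7  (via KEW)
BRV: 8  (via NOR)
LAR: 9  (via NOR)
ALP: 9  (via NOR)
MID: 9  (via BRV)
Shortest route: KEW–NOR–BRV–MID = 9 min.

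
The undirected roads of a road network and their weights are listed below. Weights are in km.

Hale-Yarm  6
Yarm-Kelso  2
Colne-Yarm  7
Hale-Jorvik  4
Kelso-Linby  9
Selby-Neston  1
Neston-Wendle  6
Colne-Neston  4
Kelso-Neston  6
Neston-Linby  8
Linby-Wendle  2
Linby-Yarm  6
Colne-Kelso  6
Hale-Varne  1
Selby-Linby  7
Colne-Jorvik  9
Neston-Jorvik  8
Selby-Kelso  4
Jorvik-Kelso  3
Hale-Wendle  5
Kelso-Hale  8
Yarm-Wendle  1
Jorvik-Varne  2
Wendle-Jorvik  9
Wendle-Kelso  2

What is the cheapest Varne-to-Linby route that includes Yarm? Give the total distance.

Best Varne to Yarm: Varne → Hale → Yarm costing 7
Shortest Yarm→Linby: Yarm → Wendle → Linby = 3
Total via Yarm: 7 + 3 = 10 km.

10 km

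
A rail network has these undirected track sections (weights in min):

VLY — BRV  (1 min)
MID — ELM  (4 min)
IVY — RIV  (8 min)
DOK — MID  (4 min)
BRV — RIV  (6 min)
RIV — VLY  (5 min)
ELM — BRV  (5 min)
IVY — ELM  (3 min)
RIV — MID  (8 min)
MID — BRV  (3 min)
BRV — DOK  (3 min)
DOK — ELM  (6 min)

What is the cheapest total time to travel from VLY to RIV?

5 min

Compare a few routes:
VLY–RIV: 5 = 5
VLY–BRV–RIV: 1+6 = 7
VLY–BRV–MID–RIV: 1+3+8 = 12
Cheapest is VLY–RIV at 5 min.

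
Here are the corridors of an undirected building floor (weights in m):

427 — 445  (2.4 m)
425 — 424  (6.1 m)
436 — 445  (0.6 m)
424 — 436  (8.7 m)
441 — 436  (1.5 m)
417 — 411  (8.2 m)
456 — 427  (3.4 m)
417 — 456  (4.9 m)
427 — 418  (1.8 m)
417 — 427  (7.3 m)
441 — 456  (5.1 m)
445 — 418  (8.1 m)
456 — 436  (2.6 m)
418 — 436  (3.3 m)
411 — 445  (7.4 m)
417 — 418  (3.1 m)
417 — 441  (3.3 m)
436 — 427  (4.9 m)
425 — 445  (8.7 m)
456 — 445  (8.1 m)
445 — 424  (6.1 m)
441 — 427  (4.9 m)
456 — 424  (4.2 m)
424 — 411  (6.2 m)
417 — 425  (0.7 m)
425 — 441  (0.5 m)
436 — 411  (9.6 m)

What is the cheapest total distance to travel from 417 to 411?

8.2 m

Settle nodes by increasing distance from 417:
417: 0
425: 0.7  (via 417)
441: 1.2  (via 425)
436: 2.7  (via 441)
418: 3.1  (via 417)
445: 3.3  (via 436)
456: 4.9  (via 417)
427: 4.9  (via 418)
424: 6.8  (via 425)
411: 8.2  (via 417)
Shortest route: 417 → 411 = 8.2 m.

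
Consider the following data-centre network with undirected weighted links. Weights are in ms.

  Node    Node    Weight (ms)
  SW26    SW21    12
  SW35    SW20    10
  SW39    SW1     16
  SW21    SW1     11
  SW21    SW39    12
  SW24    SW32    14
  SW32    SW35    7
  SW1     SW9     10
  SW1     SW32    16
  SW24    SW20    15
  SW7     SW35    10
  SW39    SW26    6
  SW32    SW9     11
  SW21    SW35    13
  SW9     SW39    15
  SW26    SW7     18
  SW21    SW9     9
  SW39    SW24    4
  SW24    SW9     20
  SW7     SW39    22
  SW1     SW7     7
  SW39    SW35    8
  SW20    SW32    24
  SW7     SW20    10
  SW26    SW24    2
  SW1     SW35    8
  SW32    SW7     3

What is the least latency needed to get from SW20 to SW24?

Shortest distances from SW20:
SW20: 0
SW7: 10  (via SW20)
SW35: 10  (via SW20)
SW32: 13  (via SW7)
SW24: 15  (via SW20)
Shortest route: SW20–SW24 = 15 ms.

15 ms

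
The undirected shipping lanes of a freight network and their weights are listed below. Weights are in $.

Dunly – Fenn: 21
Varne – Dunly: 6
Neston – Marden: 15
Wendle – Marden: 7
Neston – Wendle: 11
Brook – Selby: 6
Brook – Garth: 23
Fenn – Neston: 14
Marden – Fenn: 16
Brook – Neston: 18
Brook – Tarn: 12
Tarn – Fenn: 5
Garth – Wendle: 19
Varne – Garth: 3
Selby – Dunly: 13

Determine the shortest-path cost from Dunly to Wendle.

$28

Compare a few routes:
Dunly - Varne - Garth - Wendle: 6+3+19 = 28
Dunly - Fenn - Marden - Wendle: 21+16+7 = 44
The minimum is $28 via Dunly - Varne - Garth - Wendle.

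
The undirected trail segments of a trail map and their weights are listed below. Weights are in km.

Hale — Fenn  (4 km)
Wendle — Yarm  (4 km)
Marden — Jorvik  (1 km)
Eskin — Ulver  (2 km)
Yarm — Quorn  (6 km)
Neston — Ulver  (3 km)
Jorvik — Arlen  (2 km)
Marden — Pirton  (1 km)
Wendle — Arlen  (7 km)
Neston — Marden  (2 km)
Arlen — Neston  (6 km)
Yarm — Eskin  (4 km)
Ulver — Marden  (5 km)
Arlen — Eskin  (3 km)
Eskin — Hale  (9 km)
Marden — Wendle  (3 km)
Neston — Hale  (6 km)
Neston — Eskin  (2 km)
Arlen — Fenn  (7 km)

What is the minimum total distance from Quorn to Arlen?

13 km

Candidate routes:
Quorn → Yarm → Wendle → Arlen: 6+4+7 = 17
Quorn → Yarm → Eskin → Arlen: 6+4+3 = 13
Quorn → Yarm → Wendle → Marden → Jorvik → Arlen: 6+4+3+1+2 = 16
Quorn → Yarm → Eskin → Neston → Marden → Jorvik → Arlen: 6+4+2+2+1+2 = 17
Cheapest is Quorn → Yarm → Eskin → Arlen at 13 km.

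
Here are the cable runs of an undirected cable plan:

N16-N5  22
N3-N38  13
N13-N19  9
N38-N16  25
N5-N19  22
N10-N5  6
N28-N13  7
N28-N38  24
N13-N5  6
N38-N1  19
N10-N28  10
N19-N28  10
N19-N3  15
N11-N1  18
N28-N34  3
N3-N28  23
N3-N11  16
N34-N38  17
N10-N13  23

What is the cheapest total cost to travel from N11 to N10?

Settle nodes by increasing distance from N11:
N11: 0
N3: 16  (via N11)
N1: 18  (via N11)
N38: 29  (via N3)
N19: 31  (via N3)
N28: 39  (via N3)
N13: 40  (via N19)
N34: 42  (via N28)
N5: 46  (via N13)
N10: 49  (via N28)
Shortest route: N11 → N3 → N28 → N10 = 49.

49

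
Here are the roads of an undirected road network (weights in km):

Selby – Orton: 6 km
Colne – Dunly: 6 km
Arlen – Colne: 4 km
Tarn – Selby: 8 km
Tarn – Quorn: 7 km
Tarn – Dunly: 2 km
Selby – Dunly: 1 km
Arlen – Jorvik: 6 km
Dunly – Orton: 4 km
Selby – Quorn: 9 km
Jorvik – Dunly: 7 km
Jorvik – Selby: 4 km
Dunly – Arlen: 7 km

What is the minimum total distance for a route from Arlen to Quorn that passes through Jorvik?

Shortest Arlen→Jorvik: Arlen–Jorvik = 6
Best Jorvik to Quorn: Jorvik–Selby–Quorn costing 13
Total via Jorvik: 6 + 13 = 19 km.

19 km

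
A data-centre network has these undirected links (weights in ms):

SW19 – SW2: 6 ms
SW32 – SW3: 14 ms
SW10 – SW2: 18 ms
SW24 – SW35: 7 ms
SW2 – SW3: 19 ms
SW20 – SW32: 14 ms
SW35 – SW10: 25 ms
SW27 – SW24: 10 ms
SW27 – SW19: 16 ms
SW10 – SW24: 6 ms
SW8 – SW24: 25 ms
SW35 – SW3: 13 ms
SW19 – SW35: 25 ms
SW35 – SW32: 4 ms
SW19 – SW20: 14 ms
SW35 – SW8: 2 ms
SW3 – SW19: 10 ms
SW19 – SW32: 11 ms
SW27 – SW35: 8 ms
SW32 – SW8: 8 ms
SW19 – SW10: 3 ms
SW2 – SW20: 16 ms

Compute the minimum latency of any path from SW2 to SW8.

Candidate routes:
SW2 - SW19 - SW32 - SW35 - SW8: 6+11+4+2 = 23
SW2 - SW19 - SW10 - SW24 - SW35 - SW8: 6+3+6+7+2 = 24
The minimum is 23 ms via SW2 - SW19 - SW32 - SW35 - SW8.

23 ms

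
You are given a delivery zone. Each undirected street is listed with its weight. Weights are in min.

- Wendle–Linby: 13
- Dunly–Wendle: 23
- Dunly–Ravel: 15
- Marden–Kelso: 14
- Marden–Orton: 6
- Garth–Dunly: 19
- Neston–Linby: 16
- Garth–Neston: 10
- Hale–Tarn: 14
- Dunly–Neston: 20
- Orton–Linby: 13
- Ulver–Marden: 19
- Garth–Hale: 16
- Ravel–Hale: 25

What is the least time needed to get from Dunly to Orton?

Settle nodes by increasing distance from Dunly:
Dunly: 0
Ravel: 15  (via Dunly)
Garth: 19  (via Dunly)
Neston: 20  (via Dunly)
Wendle: 23  (via Dunly)
Hale: 35  (via Garth)
Linby: 36  (via Neston)
Orton: 49  (via Linby)
Shortest route: Dunly–Neston–Linby–Orton = 49 min.

49 min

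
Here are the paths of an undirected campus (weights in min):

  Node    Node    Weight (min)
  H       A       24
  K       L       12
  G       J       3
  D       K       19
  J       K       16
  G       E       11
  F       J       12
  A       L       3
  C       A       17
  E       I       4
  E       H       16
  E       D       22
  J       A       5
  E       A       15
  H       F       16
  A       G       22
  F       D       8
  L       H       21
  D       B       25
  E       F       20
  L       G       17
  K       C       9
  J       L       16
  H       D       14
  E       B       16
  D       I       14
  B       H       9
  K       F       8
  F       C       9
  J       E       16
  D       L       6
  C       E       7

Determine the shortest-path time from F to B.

Settle nodes by increasing distance from F:
F: 0
D: 8  (via F)
K: 8  (via F)
C: 9  (via F)
J: 12  (via F)
L: 14  (via D)
G: 15  (via J)
E: 16  (via C)
H: 16  (via F)
A: 17  (via J)
I: 20  (via E)
B: 25  (via H)
Shortest route: F–H–B = 25 min.

25 min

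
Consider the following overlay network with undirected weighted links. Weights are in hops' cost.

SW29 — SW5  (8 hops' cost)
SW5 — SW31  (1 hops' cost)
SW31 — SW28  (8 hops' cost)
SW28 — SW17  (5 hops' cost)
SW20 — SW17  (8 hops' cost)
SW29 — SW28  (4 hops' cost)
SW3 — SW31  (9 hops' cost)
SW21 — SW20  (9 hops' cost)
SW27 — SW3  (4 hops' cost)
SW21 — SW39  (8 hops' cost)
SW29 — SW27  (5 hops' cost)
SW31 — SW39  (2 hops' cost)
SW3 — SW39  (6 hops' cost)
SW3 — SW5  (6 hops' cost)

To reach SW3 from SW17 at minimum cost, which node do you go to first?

Compare a few routes:
SW17–SW28–SW29–SW27–SW3: 5+4+5+4 = 18
SW17–SW28–SW31–SW5–SW3: 5+8+1+6 = 20
Cheapest is SW17–SW28–SW29–SW27–SW3 at 18 hops' cost.
So from SW17 the first move is to SW28.

SW28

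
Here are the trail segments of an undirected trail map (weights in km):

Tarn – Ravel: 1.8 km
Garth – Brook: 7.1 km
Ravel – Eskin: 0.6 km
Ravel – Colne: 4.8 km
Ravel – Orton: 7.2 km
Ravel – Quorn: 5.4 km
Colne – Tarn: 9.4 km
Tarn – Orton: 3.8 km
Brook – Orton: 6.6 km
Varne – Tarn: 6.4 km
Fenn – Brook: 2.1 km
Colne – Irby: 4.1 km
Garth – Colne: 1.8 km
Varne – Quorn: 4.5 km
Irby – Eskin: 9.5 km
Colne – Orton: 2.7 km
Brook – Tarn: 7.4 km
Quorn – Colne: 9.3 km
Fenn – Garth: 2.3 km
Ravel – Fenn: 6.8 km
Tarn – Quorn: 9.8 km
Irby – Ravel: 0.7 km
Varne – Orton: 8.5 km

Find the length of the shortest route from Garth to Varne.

Candidate routes:
Garth → Colne → Orton → Tarn → Varne: 1.8+2.7+3.8+6.4 = 14.7
Garth → Colne → Irby → Ravel → Tarn → Varne: 1.8+4.1+0.7+1.8+6.4 = 14.8
Garth → Colne → Orton → Varne: 1.8+2.7+8.5 = 13
The minimum is 13 km via Garth → Colne → Orton → Varne.

13 km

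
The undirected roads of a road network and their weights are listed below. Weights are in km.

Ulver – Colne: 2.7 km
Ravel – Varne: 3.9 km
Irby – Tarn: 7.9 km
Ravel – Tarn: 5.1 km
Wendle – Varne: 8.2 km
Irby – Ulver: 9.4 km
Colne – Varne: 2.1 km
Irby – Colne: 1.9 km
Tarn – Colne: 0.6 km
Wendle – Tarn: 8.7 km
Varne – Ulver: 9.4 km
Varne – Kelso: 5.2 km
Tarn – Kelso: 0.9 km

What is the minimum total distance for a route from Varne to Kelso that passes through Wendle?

Best Varne to Wendle: Varne → Wendle costing 8.2
Best Wendle to Kelso: Wendle → Tarn → Kelso costing 9.6
Total via Wendle: 8.2 + 9.6 = 17.8 km.

17.8 km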